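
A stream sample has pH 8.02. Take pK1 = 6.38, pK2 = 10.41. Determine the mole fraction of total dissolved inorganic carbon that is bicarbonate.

α₁ = 1 / (1 + [H⁺]/K1 + K2/[H⁺]) = 1 / (1 + 10^-1.64 + 10^-2.39)
   = 1 / (1 + 0.022909 + 0.0040738) = 1/1.0270 = 0.9737

α₁ = 0.974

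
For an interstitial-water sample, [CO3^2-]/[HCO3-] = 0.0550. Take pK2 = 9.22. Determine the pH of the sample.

pH = 7.96

From K2 = [H⁺][CO3^2-]/[HCO3-]:  pH = pK2 + log₁₀([CO3^2-]/[HCO3-])
log₁₀(0.0550) = -1.260
pH = 9.22 + (-1.260) = 7.96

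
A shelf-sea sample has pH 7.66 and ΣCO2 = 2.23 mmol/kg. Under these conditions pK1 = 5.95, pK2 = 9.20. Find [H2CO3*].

α₀ = 1 / (1 + K1/[H⁺] + K1K2/[H⁺]²) = 1 / (1 + 10^+1.71 + 10^+0.17)
   = 1 / (1 + 51.286 + 1.4791) = 1/53.765 = 0.01860
[CO2*] = α₀ × DIC = 0.01860 × 2.23 = 0.0415 mmol/kg

[CO2*] = 0.0415 mmol/kg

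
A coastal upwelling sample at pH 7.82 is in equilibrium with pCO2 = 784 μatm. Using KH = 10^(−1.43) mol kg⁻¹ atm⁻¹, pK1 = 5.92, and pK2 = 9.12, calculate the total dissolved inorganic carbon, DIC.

[CO2*] = KH · pCO2 = 10^(−1.43) × 784×10^-6 = 2.913×10^-5 mol/kg
α₀ = 1/(1 + K1/[H⁺] + K1K2/[H⁺]²) = 1/(1 + 10^+1.90 + 10^+0.60) = 0.01185
DIC = [CO2*]/α₀ = 2.913×10^-5 / 0.01185 = 2.46 mmol/kg

DIC = 2.46 mmol/kg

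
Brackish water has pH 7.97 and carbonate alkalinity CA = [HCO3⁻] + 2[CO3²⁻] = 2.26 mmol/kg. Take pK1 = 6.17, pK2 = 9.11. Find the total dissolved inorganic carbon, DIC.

DIC = 2.15 mmol/kg

CA = [HCO3⁻] + 2[CO3²⁻] = (α₁ + 2α₂)·DIC
At pH 7.97: [H⁺]/K1 = 10^-1.80 = 0.015849, K2/[H⁺] = 10^-1.14 = 0.072444
α₁ = 1/(1 + 0.015849 + 0.072444) = 1/1.0883 = 0.9189; α₂ = α₁·K2/[H⁺] = 0.06657
α₁ + 2α₂ = 1.0520
DIC = CA / (α₁ + 2α₂) = 2.26 / 1.0520 = 2.15 mmol/kg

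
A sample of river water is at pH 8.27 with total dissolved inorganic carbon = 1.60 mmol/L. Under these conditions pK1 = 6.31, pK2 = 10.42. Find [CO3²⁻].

[CO3²⁻] = 11.1 μmol/L

α₂ = 1 / (1 + [H⁺]/K2 + [H⁺]²/(K1K2)) = 1 / (1 + 10^+2.15 + 10^+0.19)
   = 1 / (1 + 141.25 + 1.5488) = 1/143.80 = 0.006954
[CO3²⁻] = α₂ × DIC = 0.006954 × 1.60 = 0.0111 mmol/L = 11.1 μmol/L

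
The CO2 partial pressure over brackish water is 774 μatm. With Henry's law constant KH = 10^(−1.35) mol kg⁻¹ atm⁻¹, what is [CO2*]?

[CO2*] = 34.6 μmol/kg

KH = 10^(−1.35) = 4.467×10^-2 mol kg⁻¹ atm⁻¹
[CO2*] = KH · pCO2 = 4.467×10^-2 × 774×10^-6 atm = 3.46×10^-5 mol/kg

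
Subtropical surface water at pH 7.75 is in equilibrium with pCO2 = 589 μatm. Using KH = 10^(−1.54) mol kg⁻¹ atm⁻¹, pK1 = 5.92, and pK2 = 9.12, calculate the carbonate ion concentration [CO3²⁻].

[CO3²⁻] = 0.0490 mmol/kg

[CO2*] = KH · pCO2 = 10^(−1.54) × 589×10^-6 = 1.699×10^-5 mol/kg
α₀ = 1/(1 + K1/[H⁺] + K1K2/[H⁺]²) = 1/(1 + 10^+1.83 + 10^+0.46) = 0.01399
DIC = [CO2*]/α₀ = 1.699×10^-5 / 0.01399 = 1.214 mmol/kg
[CO3²⁻] = α₂·DIC; α₂ = 0.04034, so [CO3²⁻] = 0.04034 × 1.214 = 0.0490 mmol/kg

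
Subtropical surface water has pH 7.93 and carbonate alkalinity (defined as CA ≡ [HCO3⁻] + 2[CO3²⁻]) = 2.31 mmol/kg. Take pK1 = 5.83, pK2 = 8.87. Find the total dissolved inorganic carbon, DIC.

CA = [HCO3⁻] + 2[CO3²⁻] = (α₁ + 2α₂)·DIC
At pH 7.93: [H⁺]/K1 = 10^-2.10 = 0.0079433, K2/[H⁺] = 10^-0.94 = 0.11482
α₁ = 1/(1 + 0.0079433 + 0.11482) = 1/1.1228 = 0.8907; α₂ = α₁·K2/[H⁺] = 0.1023
α₁ + 2α₂ = 1.0952
DIC = CA / (α₁ + 2α₂) = 2.31 / 1.0952 = 2.11 mmol/kg

DIC = 2.11 mmol/kg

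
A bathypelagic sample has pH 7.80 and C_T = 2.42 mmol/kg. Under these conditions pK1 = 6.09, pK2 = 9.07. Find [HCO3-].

α₁ = 1 / (1 + [H⁺]/K1 + K2/[H⁺]) = 1 / (1 + 10^-1.71 + 10^-1.27)
   = 1 / (1 + 0.019498 + 0.053703) = 1/1.0732 = 0.9318
[HCO3⁻] = α₁ × DIC = 0.9318 × 2.42 = 2.25 mmol/kg

[HCO3⁻] = 2.25 mmol/kg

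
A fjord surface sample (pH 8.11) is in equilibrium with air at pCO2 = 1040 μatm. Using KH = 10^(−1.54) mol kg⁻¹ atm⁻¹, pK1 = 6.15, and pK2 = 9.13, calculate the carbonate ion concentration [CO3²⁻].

[CO2*] = KH · pCO2 = 10^(−1.54) × 1040×10^-6 = 2.999×10^-5 mol/kg
α₀ = 1/(1 + K1/[H⁺] + K1K2/[H⁺]²) = 1/(1 + 10^+1.96 + 10^+0.94) = 0.009910
DIC = [CO2*]/α₀ = 2.999×10^-5 / 0.009910 = 3.027 mmol/kg
[CO3²⁻] = α₂·DIC; α₂ = 0.08631, so [CO3²⁻] = 0.08631 × 3.027 = 0.261 mmol/kg

[CO3²⁻] = 0.261 mmol/kg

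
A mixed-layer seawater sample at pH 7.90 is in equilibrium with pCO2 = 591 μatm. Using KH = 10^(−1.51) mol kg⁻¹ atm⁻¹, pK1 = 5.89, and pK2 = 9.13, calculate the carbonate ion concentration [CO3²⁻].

[CO3²⁻] = 0.110 mmol/kg

[CO2*] = KH · pCO2 = 10^(−1.51) × 591×10^-6 = 1.826×10^-5 mol/kg
α₀ = 1/(1 + K1/[H⁺] + K1K2/[H⁺]²) = 1/(1 + 10^+2.01 + 10^+0.78) = 0.009145
DIC = [CO2*]/α₀ = 1.826×10^-5 / 0.009145 = 1.997 mmol/kg
[CO3²⁻] = α₂·DIC; α₂ = 0.05510, so [CO3²⁻] = 0.05510 × 1.997 = 0.110 mmol/kg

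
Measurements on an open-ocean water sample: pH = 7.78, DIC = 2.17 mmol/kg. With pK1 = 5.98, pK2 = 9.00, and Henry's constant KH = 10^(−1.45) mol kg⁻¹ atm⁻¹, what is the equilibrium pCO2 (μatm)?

pCO2 = 901 μatm

α₀ = 1 / (1 + K1/[H⁺] + K1K2/[H⁺]²) = 1 / (1 + 10^+1.80 + 10^+0.58)
   = 1 / (1 + 63.096 + 3.8019) = 1/67.898 = 0.01473
[CO2*] = α₀ × DIC = 0.01473 × 2.17 = 0.03196 mmol/kg
pCO2 = [CO2*]/KH = 3.196×10^-5 / 3.548×10^-2 = 901 μatm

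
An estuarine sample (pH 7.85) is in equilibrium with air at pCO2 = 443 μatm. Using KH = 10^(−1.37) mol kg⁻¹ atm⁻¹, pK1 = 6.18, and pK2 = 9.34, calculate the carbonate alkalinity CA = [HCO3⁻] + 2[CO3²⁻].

CA = 0.941 mmol/kg

[CO2*] = KH · pCO2 = 10^(−1.37) × 443×10^-6 = 1.890×10^-5 mol/kg
α₀ = 1/(1 + K1/[H⁺] + K1K2/[H⁺]²) = 1/(1 + 10^+1.67 + 10^+0.18) = 0.02029
DIC = [CO2*]/α₀ = 1.890×10^-5 / 0.02029 = 0.9314 mmol/kg
CA = (α₁ + 2α₂)·DIC = (0.9490 + 2×0.03071) × 0.9314 = 0.941 mmol/kg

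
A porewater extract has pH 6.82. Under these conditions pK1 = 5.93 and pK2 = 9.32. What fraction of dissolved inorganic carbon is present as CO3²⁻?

α₂ = 0.00279

α₂ = 1 / (1 + [H⁺]/K2 + [H⁺]²/(K1K2)) = 1 / (1 + 10^+2.50 + 10^+1.61)
   = 1 / (1 + 316.23 + 40.738) = 1/357.97 = 0.002794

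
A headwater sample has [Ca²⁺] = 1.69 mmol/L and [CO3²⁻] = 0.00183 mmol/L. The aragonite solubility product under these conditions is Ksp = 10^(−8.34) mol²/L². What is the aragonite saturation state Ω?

Ksp = 10^(−8.34) = 4.571×10^-9
Ω = [Ca²⁺][CO3²⁻]/Ksp = (1.69×10^-3)(0.00183×10^-3) / 4.571×10^-9 = 0.677

Ω = 0.677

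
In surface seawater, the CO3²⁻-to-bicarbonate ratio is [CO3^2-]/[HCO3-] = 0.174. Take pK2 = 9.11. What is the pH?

From K2 = [H⁺][CO3^2-]/[HCO3-]:  pH = pK2 + log₁₀([CO3^2-]/[HCO3-])
log₁₀(0.174) = -0.759
pH = 9.11 + (-0.759) = 8.35

pH = 8.35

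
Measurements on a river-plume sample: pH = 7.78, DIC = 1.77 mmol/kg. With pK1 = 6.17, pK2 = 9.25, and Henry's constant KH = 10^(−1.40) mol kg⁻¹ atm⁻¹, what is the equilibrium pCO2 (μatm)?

α₀ = 1 / (1 + K1/[H⁺] + K1K2/[H⁺]²) = 1 / (1 + 10^+1.61 + 10^+0.14)
   = 1 / (1 + 40.738 + 1.3804) = 1/43.118 = 0.02319
[CO2*] = α₀ × DIC = 0.02319 × 1.77 = 0.04105 mmol/kg
pCO2 = [CO2*]/KH = 4.105×10^-5 / 3.981×10^-2 = 1030 μatm

pCO2 = 1030 μatm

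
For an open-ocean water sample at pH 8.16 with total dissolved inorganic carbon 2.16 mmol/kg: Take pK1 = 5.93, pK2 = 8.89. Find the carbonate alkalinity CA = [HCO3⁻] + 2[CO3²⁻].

CA = [HCO3⁻] + 2[CO3²⁻] = (α₁ + 2α₂)·DIC
At pH 8.16: [H⁺]/K1 = 10^-2.23 = 0.0058884, K2/[H⁺] = 10^-0.73 = 0.18621
α₁ = 1/(1 + 0.0058884 + 0.18621) = 1/1.1921 = 0.8389; α₂ = α₁·K2/[H⁺] = 0.1562
α₁ + 2α₂ = 1.1513
CA = 1.1513 × 2.16 = 2.49 mmol/kg

CA = 2.49 mmol/kg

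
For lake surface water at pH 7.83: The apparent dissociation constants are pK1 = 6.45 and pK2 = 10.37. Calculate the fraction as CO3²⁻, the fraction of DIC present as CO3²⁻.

α₂ = 1 / (1 + [H⁺]/K2 + [H⁺]²/(K1K2)) = 1 / (1 + 10^+2.54 + 10^+1.16)
   = 1 / (1 + 346.74 + 14.454) = 1/362.19 = 0.002761

α₂ = 0.00276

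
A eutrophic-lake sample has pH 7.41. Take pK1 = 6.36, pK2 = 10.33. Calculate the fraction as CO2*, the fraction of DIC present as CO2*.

α₀ = 1 / (1 + K1/[H⁺] + K1K2/[H⁺]²) = 1 / (1 + 10^+1.05 + 10^-1.87)
   = 1 / (1 + 11.220 + 0.013490) = 1/12.234 = 0.08174

α₀ = 0.0817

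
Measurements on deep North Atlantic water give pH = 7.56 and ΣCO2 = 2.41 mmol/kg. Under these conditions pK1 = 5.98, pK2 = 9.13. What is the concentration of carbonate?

α₂ = 1 / (1 + [H⁺]/K2 + [H⁺]²/(K1K2)) = 1 / (1 + 10^+1.57 + 10^-0.01)
   = 1 / (1 + 37.154 + 0.97724) = 1/39.131 = 0.02556
[CO3²⁻] = α₂ × DIC = 0.02556 × 2.41 = 0.0616 mmol/kg

[CO3²⁻] = 0.0616 mmol/kg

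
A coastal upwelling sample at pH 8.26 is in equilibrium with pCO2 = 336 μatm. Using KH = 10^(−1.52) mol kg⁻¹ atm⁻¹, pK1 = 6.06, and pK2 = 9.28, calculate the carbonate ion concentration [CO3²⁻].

[CO3²⁻] = 0.154 mmol/kg

[CO2*] = KH · pCO2 = 10^(−1.52) × 336×10^-6 = 1.015×10^-5 mol/kg
α₀ = 1/(1 + K1/[H⁺] + K1K2/[H⁺]²) = 1/(1 + 10^+2.20 + 10^+1.18) = 0.005727
DIC = [CO2*]/α₀ = 1.015×10^-5 / 0.005727 = 1.772 mmol/kg
[CO3²⁻] = α₂·DIC; α₂ = 0.08667, so [CO3²⁻] = 0.08667 × 1.772 = 0.154 mmol/kg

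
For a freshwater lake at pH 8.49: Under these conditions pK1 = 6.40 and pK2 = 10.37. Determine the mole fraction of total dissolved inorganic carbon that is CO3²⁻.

α₂ = 1 / (1 + [H⁺]/K2 + [H⁺]²/(K1K2)) = 1 / (1 + 10^+1.88 + 10^-0.21)
   = 1 / (1 + 75.858 + 0.61660) = 1/77.474 = 0.01291

α₂ = 0.0129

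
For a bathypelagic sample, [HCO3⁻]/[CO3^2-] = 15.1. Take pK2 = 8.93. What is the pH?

pH = 7.75

From K2 = [H⁺][CO3^2-]/[HCO3⁻]:  pH = pK2 − log₁₀([HCO3⁻]/[CO3^2-])
log₁₀(15.1) = +1.179
pH = 8.93 − (+1.179) = 7.75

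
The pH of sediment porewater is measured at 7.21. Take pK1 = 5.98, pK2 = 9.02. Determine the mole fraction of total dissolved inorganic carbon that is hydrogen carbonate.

α₁ = 0.931

α₁ = 1 / (1 + [H⁺]/K1 + K2/[H⁺]) = 1 / (1 + 10^-1.23 + 10^-1.81)
   = 1 / (1 + 0.058884 + 0.015488) = 1/1.0744 = 0.9308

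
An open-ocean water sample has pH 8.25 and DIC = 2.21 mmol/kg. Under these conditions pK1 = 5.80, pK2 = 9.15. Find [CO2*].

[CO2*] = 6.94 μmol/kg

α₀ = 1 / (1 + K1/[H⁺] + K1K2/[H⁺]²) = 1 / (1 + 10^+2.45 + 10^+1.55)
   = 1 / (1 + 281.84 + 35.481) = 1/318.32 = 0.003141
[CO2*] = α₀ × DIC = 0.003141 × 2.21 = 0.00694 mmol/kg = 6.94 μmol/kg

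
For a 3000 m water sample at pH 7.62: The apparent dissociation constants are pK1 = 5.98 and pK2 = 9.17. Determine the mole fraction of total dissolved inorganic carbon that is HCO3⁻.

α₁ = 1 / (1 + [H⁺]/K1 + K2/[H⁺]) = 1 / (1 + 10^-1.64 + 10^-1.55)
   = 1 / (1 + 0.022909 + 0.028184) = 1/1.0511 = 0.9514

α₁ = 0.951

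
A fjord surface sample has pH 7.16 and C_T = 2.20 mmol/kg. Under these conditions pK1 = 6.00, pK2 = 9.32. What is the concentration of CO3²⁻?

α₂ = 1 / (1 + [H⁺]/K2 + [H⁺]²/(K1K2)) = 1 / (1 + 10^+2.16 + 10^+1.00)
   = 1 / (1 + 144.54 + 10.000) = 1/155.54 = 0.006429
[CO3²⁻] = α₂ × DIC = 0.006429 × 2.20 = 0.0141 mmol/kg = 14.1 μmol/kg

[CO3²⁻] = 14.1 μmol/kg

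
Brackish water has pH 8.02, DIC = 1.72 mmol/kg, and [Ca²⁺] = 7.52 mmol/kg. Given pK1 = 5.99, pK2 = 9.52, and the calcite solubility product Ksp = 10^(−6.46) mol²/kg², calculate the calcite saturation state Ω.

α₂ = 1 / (1 + [H⁺]/K2 + [H⁺]²/(K1K2)) = 1 / (1 + 10^+1.50 + 10^-0.53)
   = 1 / (1 + 31.623 + 0.29512) = 1/32.918 = 0.03038
[CO3²⁻] = α₂ × DIC = 0.03038 × 1.72 = 0.05225 mmol/kg
Ksp = 10^(−6.46) = 3.467×10^-7
Ω = [Ca²⁺][CO3²⁻]/Ksp = (7.52×10^-3)(5.225×10^-5) / 3.467×10^-7 = 1.13

Ω = 1.13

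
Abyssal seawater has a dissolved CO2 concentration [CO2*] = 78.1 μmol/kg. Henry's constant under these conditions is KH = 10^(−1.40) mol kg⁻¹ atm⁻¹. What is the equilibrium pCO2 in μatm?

KH = 10^(−1.40) = 3.981×10^-2 mol kg⁻¹ atm⁻¹
pCO2 = [CO2*]/KH = 78.1×10^-6 / 3.981×10^-2 = 1.96×10^-3 atm = 1960 μatm

pCO2 = 1960 μatm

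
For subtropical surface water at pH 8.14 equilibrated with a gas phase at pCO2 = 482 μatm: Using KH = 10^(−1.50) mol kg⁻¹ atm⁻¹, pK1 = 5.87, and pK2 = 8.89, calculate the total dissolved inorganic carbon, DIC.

DIC = 3.36 mmol/kg

[CO2*] = KH · pCO2 = 10^(−1.50) × 482×10^-6 = 1.524×10^-5 mol/kg
α₀ = 1/(1 + K1/[H⁺] + K1K2/[H⁺]²) = 1/(1 + 10^+2.27 + 10^+1.52) = 0.004539
DIC = [CO2*]/α₀ = 1.524×10^-5 / 0.004539 = 3.36 mmol/kg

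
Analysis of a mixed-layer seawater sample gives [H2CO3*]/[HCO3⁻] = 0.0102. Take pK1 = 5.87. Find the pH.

pH = 7.86

From K1 = [H⁺][HCO3⁻]/[H2CO3*]:  pH = pK1 − log₁₀([H2CO3*]/[HCO3⁻])
log₁₀(0.0102) = -1.991
pH = 5.87 − (-1.991) = 7.86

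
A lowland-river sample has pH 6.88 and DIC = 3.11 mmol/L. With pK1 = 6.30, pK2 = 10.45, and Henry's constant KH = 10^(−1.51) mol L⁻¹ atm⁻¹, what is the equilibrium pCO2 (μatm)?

pCO2 = 2.10×10^4 μatm

α₀ = 1 / (1 + K1/[H⁺] + K1K2/[H⁺]²) = 1 / (1 + 10^+0.58 + 10^-2.99)
   = 1 / (1 + 3.8019 + 0.0010233) = 1/4.8029 = 0.2082
[CO2*] = α₀ × DIC = 0.2082 × 3.11 = 0.6475 mmol/L
pCO2 = [CO2*]/KH = 6.475×10^-4 / 3.090×10^-2 = 2.10×10^4 μatm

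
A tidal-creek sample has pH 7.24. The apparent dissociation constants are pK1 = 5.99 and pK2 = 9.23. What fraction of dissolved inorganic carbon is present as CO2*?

α₀ = 1 / (1 + K1/[H⁺] + K1K2/[H⁺]²) = 1 / (1 + 10^+1.25 + 10^-0.74)
   = 1 / (1 + 17.783 + 0.18197) = 1/18.965 = 0.05273

α₀ = 0.0527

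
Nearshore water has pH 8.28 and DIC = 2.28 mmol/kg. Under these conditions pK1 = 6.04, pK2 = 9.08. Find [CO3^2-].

[CO3²⁻] = 0.310 mmol/kg

α₂ = 1 / (1 + [H⁺]/K2 + [H⁺]²/(K1K2)) = 1 / (1 + 10^+0.80 + 10^-1.44)
   = 1 / (1 + 6.3096 + 0.036308) = 1/7.3459 = 0.1361
[CO3²⁻] = α₂ × DIC = 0.1361 × 2.28 = 0.310 mmol/kg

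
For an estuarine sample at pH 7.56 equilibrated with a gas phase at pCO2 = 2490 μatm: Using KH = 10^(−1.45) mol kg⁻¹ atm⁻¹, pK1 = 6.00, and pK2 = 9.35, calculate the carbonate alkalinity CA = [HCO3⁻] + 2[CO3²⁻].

CA = 3.31 mmol/kg

[CO2*] = KH · pCO2 = 10^(−1.45) × 2490×10^-6 = 8.835×10^-5 mol/kg
α₀ = 1/(1 + K1/[H⁺] + K1K2/[H⁺]²) = 1/(1 + 10^+1.56 + 10^-0.23) = 0.02639
DIC = [CO2*]/α₀ = 8.835×10^-5 / 0.02639 = 3.348 mmol/kg
CA = (α₁ + 2α₂)·DIC = (0.9581 + 2×0.01554) × 3.348 = 3.31 mmol/kg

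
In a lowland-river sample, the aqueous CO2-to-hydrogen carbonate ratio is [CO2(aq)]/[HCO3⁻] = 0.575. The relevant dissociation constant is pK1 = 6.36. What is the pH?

From K1 = [H⁺][HCO3⁻]/[CO2(aq)]:  pH = pK1 − log₁₀([CO2(aq)]/[HCO3⁻])
log₁₀(0.575) = -0.240
pH = 6.36 − (-0.240) = 6.60

pH = 6.60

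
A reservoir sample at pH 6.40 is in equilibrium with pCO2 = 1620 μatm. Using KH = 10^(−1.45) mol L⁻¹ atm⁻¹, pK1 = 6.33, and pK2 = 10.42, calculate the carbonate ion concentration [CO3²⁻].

[CO2*] = KH · pCO2 = 10^(−1.45) × 1620×10^-6 = 5.748×10^-5 mol/L
α₀ = 1/(1 + K1/[H⁺] + K1K2/[H⁺]²) = 1/(1 + 10^+0.07 + 10^-3.95) = 0.4598
DIC = [CO2*]/α₀ = 5.748×10^-5 / 0.4598 = 0.1250 mmol/L
[CO3²⁻] = α₂·DIC; α₂ = 5.159×10^-5, so [CO3²⁻] = 5.159×10^-5 × 0.1250 = 6.45×10^-6 mmol/L = 0.00645 μmol/L

[CO3²⁻] = 0.00645 μmol/L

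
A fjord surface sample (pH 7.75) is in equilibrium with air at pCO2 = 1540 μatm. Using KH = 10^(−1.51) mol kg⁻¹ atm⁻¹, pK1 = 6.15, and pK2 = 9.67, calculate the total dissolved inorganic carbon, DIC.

[CO2*] = KH · pCO2 = 10^(−1.51) × 1540×10^-6 = 4.759×10^-5 mol/kg
α₀ = 1/(1 + K1/[H⁺] + K1K2/[H⁺]²) = 1/(1 + 10^+1.60 + 10^-0.32) = 0.02422
DIC = [CO2*]/α₀ = 4.759×10^-5 / 0.02422 = 1.96 mmol/kg

DIC = 1.96 mmol/kg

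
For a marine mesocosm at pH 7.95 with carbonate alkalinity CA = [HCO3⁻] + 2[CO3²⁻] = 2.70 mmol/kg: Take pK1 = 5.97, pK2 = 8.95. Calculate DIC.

DIC = 2.50 mmol/kg

CA = [HCO3⁻] + 2[CO3²⁻] = (α₁ + 2α₂)·DIC
At pH 7.95: [H⁺]/K1 = 10^-1.98 = 0.010471, K2/[H⁺] = 10^-1.00 = 0.10000
α₁ = 1/(1 + 0.010471 + 0.10000) = 1/1.1105 = 0.9005; α₂ = α₁·K2/[H⁺] = 0.09005
α₁ + 2α₂ = 1.0806
DIC = CA / (α₁ + 2α₂) = 2.70 / 1.0806 = 2.50 mmol/kg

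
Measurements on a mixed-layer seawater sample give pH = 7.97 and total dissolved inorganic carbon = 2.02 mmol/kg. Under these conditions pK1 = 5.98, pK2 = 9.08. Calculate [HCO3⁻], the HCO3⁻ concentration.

[HCO3⁻] = 1.86 mmol/kg

α₁ = 1 / (1 + [H⁺]/K1 + K2/[H⁺]) = 1 / (1 + 10^-1.99 + 10^-1.11)
   = 1 / (1 + 0.010233 + 0.077625) = 1/1.0879 = 0.9192
[HCO3⁻] = α₁ × DIC = 0.9192 × 2.02 = 1.86 mmol/kg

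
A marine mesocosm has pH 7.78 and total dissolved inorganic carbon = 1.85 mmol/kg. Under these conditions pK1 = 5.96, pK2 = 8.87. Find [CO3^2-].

[CO3²⁻] = 0.137 mmol/kg

α₂ = 1 / (1 + [H⁺]/K2 + [H⁺]²/(K1K2)) = 1 / (1 + 10^+1.09 + 10^-0.73)
   = 1 / (1 + 12.303 + 0.18621) = 1/13.489 = 0.07414
[CO3²⁻] = α₂ × DIC = 0.07414 × 1.85 = 0.137 mmol/kg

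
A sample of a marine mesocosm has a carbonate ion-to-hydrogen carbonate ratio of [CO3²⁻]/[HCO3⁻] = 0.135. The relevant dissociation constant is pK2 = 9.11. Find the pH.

pH = 8.24

From K2 = [H⁺][CO3²⁻]/[HCO3⁻]:  pH = pK2 + log₁₀([CO3²⁻]/[HCO3⁻])
log₁₀(0.135) = -0.870
pH = 9.11 + (-0.870) = 8.24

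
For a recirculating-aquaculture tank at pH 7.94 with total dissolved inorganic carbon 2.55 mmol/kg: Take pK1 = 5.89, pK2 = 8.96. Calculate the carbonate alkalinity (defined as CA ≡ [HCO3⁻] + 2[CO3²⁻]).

CA = 2.75 mmol/kg

CA = [HCO3⁻] + 2[CO3²⁻] = (α₁ + 2α₂)·DIC
At pH 7.94: [H⁺]/K1 = 10^-2.05 = 0.0089125, K2/[H⁺] = 10^-1.02 = 0.095499
α₁ = 1/(1 + 0.0089125 + 0.095499) = 1/1.1044 = 0.9055; α₂ = α₁·K2/[H⁺] = 0.08647
α₁ + 2α₂ = 1.0784
CA = 1.0784 × 2.55 = 2.75 mmol/kg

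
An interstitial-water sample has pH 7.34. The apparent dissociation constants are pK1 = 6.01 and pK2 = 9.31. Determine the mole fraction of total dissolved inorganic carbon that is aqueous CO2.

α₀ = 1 / (1 + K1/[H⁺] + K1K2/[H⁺]²) = 1 / (1 + 10^+1.33 + 10^-0.64)
   = 1 / (1 + 21.380 + 0.22909) = 1/22.609 = 0.04423

α₀ = 0.0442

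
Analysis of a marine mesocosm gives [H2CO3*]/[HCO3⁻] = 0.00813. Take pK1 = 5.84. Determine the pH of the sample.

From K1 = [H⁺][HCO3⁻]/[H2CO3*]:  pH = pK1 − log₁₀([H2CO3*]/[HCO3⁻])
log₁₀(0.00813) = -2.090
pH = 5.84 − (-2.090) = 7.93

pH = 7.93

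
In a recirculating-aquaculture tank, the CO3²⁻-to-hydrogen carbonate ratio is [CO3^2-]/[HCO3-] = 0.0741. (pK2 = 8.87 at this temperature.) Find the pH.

pH = 7.74

From K2 = [H⁺][CO3^2-]/[HCO3-]:  pH = pK2 + log₁₀([CO3^2-]/[HCO3-])
log₁₀(0.0741) = -1.130
pH = 8.87 + (-1.130) = 7.74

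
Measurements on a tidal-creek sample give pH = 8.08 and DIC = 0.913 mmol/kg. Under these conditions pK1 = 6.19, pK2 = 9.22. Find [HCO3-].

[HCO3⁻] = 0.841 mmol/kg

α₁ = 1 / (1 + [H⁺]/K1 + K2/[H⁺]) = 1 / (1 + 10^-1.89 + 10^-1.14)
   = 1 / (1 + 0.012882 + 0.072444) = 1/1.0853 = 0.9214
[HCO3⁻] = α₁ × DIC = 0.9214 × 0.913 = 0.841 mmol/kg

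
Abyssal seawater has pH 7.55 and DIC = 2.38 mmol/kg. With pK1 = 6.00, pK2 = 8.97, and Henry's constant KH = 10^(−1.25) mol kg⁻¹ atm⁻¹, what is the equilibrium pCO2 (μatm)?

α₀ = 1 / (1 + K1/[H⁺] + K1K2/[H⁺]²) = 1 / (1 + 10^+1.55 + 10^+0.13)
   = 1 / (1 + 35.481 + 1.3490) = 1/37.830 = 0.02643
[CO2*] = α₀ × DIC = 0.02643 × 2.38 = 0.06291 mmol/kg
pCO2 = [CO2*]/KH = 6.291×10^-5 / 5.623×10^-2 = 1120 μatm

pCO2 = 1120 μatm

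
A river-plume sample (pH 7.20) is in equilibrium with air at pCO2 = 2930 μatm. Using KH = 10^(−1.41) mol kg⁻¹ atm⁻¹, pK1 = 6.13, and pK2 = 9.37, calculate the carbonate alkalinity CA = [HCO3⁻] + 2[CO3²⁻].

[CO2*] = KH · pCO2 = 10^(−1.41) × 2930×10^-6 = 1.140×10^-4 mol/kg
α₀ = 1/(1 + K1/[H⁺] + K1K2/[H⁺]²) = 1/(1 + 10^+1.07 + 10^-1.10) = 0.07795
DIC = [CO2*]/α₀ = 1.140×10^-4 / 0.07795 = 1.462 mmol/kg
CA = (α₁ + 2α₂)·DIC = (0.9159 + 2×0.006192) × 1.462 = 1.36 mmol/kg

CA = 1.36 mmol/kg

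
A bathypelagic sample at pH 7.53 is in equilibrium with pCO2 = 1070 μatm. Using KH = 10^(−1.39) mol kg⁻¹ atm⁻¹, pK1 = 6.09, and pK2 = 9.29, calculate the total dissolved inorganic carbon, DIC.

[CO2*] = KH · pCO2 = 10^(−1.39) × 1070×10^-6 = 4.359×10^-5 mol/kg
α₀ = 1/(1 + K1/[H⁺] + K1K2/[H⁺]²) = 1/(1 + 10^+1.44 + 10^-0.32) = 0.03446
DIC = [CO2*]/α₀ = 4.359×10^-5 / 0.03446 = 1.27 mmol/kg

DIC = 1.27 mmol/kg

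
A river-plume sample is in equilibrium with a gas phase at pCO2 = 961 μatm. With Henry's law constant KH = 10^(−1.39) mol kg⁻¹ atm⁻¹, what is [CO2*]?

[CO2*] = 39.1 μmol/kg

KH = 10^(−1.39) = 4.074×10^-2 mol kg⁻¹ atm⁻¹
[CO2*] = KH · pCO2 = 4.074×10^-2 × 961×10^-6 atm = 3.91×10^-5 mol/kg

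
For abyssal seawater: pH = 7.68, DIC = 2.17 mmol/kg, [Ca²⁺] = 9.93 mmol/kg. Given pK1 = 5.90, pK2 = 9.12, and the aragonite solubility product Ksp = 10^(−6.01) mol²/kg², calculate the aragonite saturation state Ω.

α₂ = 1 / (1 + [H⁺]/K2 + [H⁺]²/(K1K2)) = 1 / (1 + 10^+1.44 + 10^-0.34)
   = 1 / (1 + 27.542 + 0.45709) = 1/28.999 = 0.03448
[CO3²⁻] = α₂ × DIC = 0.03448 × 2.17 = 0.07483 mmol/kg
Ksp = 10^(−6.01) = 9.772×10^-7
Ω = [Ca²⁺][CO3²⁻]/Ksp = (9.93×10^-3)(7.483×10^-5) / 9.772×10^-7 = 0.760

Ω = 0.760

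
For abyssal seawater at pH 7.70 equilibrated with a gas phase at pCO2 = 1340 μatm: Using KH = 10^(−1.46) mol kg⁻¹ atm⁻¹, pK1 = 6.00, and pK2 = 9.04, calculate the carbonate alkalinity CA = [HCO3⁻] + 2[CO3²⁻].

[CO2*] = KH · pCO2 = 10^(−1.46) × 1340×10^-6 = 4.646×10^-5 mol/kg
α₀ = 1/(1 + K1/[H⁺] + K1K2/[H⁺]²) = 1/(1 + 10^+1.70 + 10^+0.36) = 0.01872
DIC = [CO2*]/α₀ = 4.646×10^-5 / 0.01872 = 2.482 mmol/kg
CA = (α₁ + 2α₂)·DIC = (0.9384 + 2×0.04289) × 2.482 = 2.54 mmol/kg

CA = 2.54 mmol/kg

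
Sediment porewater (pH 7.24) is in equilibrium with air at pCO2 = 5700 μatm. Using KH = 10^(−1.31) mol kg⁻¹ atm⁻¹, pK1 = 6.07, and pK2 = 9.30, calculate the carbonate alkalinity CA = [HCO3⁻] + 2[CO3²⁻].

[CO2*] = KH · pCO2 = 10^(−1.31) × 5700×10^-6 = 2.792×10^-4 mol/kg
α₀ = 1/(1 + K1/[H⁺] + K1K2/[H⁺]²) = 1/(1 + 10^+1.17 + 10^-0.89) = 0.06281
DIC = [CO2*]/α₀ = 2.792×10^-4 / 0.06281 = 4.444 mmol/kg
CA = (α₁ + 2α₂)·DIC = (0.9291 + 2×0.008092) × 4.444 = 4.20 mmol/kg

CA = 4.20 mmol/kg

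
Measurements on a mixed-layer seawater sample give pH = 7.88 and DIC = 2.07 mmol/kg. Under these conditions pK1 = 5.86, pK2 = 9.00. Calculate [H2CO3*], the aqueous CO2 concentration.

[CO2*] = 18.2 μmol/kg

α₀ = 1 / (1 + K1/[H⁺] + K1K2/[H⁺]²) = 1 / (1 + 10^+2.02 + 10^+0.90)
   = 1 / (1 + 104.71 + 7.9433) = 1/113.66 = 0.008798
[CO2*] = α₀ × DIC = 0.008798 × 2.07 = 0.0182 mmol/kg = 18.2 μmol/kg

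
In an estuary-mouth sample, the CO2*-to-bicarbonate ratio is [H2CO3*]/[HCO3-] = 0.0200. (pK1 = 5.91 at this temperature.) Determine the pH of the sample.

From K1 = [H⁺][HCO3-]/[H2CO3*]:  pH = pK1 − log₁₀([H2CO3*]/[HCO3-])
log₁₀(0.0200) = -1.699
pH = 5.91 − (-1.699) = 7.61

pH = 7.61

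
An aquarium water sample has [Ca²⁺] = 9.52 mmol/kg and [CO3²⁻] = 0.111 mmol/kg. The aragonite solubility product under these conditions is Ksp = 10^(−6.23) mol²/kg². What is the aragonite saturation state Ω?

Ω = 1.79

Ksp = 10^(−6.23) = 5.888×10^-7
Ω = [Ca²⁺][CO3²⁻]/Ksp = (9.52×10^-3)(0.111×10^-3) / 5.888×10^-7 = 1.79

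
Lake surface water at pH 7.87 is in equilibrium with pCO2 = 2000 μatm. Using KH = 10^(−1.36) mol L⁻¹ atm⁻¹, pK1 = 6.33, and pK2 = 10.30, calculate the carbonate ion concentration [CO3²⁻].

[CO3²⁻] = 11.2 μmol/L

[CO2*] = KH · pCO2 = 10^(−1.36) × 2000×10^-6 = 8.730×10^-5 mol/L
α₀ = 1/(1 + K1/[H⁺] + K1K2/[H⁺]²) = 1/(1 + 10^+1.54 + 10^-0.89) = 0.02793
DIC = [CO2*]/α₀ = 8.730×10^-5 / 0.02793 = 3.126 mmol/L
[CO3²⁻] = α₂·DIC; α₂ = 0.003598, so [CO3²⁻] = 0.003598 × 3.126 = 0.0112 mmol/L = 11.2 μmol/L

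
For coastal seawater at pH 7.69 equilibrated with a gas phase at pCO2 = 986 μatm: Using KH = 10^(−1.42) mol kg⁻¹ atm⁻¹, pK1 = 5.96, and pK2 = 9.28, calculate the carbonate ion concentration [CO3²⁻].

[CO2*] = KH · pCO2 = 10^(−1.42) × 986×10^-6 = 3.749×10^-5 mol/kg
α₀ = 1/(1 + K1/[H⁺] + K1K2/[H⁺]²) = 1/(1 + 10^+1.73 + 10^+0.14) = 0.01783
DIC = [CO2*]/α₀ = 3.749×10^-5 / 0.01783 = 2.102 mmol/kg
[CO3²⁻] = α₂·DIC; α₂ = 0.02461, so [CO3²⁻] = 0.02461 × 2.102 = 0.0517 mmol/kg

[CO3²⁻] = 0.0517 mmol/kg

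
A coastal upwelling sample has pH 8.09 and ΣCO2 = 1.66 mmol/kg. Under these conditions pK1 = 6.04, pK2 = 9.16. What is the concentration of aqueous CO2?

[CO2*] = 13.5 μmol/kg

α₀ = 1 / (1 + K1/[H⁺] + K1K2/[H⁺]²) = 1 / (1 + 10^+2.05 + 10^+0.98)
   = 1 / (1 + 112.20 + 9.5499) = 1/122.75 = 0.008147
[CO2*] = α₀ × DIC = 0.008147 × 1.66 = 0.0135 mmol/kg = 13.5 μmol/kg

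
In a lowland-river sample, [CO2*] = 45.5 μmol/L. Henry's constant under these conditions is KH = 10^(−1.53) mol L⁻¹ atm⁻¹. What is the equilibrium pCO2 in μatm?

KH = 10^(−1.53) = 2.951×10^-2 mol L⁻¹ atm⁻¹
pCO2 = [CO2*]/KH = 45.5×10^-6 / 2.951×10^-2 = 1.54×10^-3 atm = 1540 μatm

pCO2 = 1540 μatm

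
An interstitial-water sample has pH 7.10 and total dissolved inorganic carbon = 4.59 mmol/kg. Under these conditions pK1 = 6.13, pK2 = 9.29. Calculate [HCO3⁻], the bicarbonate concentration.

[HCO3⁻] = 4.12 mmol/kg

α₁ = 1 / (1 + [H⁺]/K1 + K2/[H⁺]) = 1 / (1 + 10^-0.97 + 10^-2.19)
   = 1 / (1 + 0.10715 + 0.0064565) = 1/1.1136 = 0.8980
[HCO3⁻] = α₁ × DIC = 0.8980 × 4.59 = 4.12 mmol/kg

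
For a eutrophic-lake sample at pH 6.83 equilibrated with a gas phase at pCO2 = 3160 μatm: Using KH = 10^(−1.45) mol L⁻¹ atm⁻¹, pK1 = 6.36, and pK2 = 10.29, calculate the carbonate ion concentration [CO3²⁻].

[CO3²⁻] = 0.115 μmol/L

[CO2*] = KH · pCO2 = 10^(−1.45) × 3160×10^-6 = 1.121×10^-4 mol/L
α₀ = 1/(1 + K1/[H⁺] + K1K2/[H⁺]²) = 1/(1 + 10^+0.47 + 10^-2.99) = 0.2530
DIC = [CO2*]/α₀ = 1.121×10^-4 / 0.2530 = 0.4431 mmol/L
[CO3²⁻] = α₂·DIC; α₂ = 0.0002589, so [CO3²⁻] = 0.0002589 × 0.4431 = 0.000115 mmol/L = 0.115 μmol/L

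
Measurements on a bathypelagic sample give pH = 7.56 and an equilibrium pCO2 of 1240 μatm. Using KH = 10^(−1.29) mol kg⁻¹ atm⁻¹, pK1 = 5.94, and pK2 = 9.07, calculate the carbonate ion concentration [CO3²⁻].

[CO2*] = KH · pCO2 = 10^(−1.29) × 1240×10^-6 = 6.359×10^-5 mol/kg
α₀ = 1/(1 + K1/[H⁺] + K1K2/[H⁺]²) = 1/(1 + 10^+1.62 + 10^+0.11) = 0.02274
DIC = [CO2*]/α₀ = 6.359×10^-5 / 0.02274 = 2.797 mmol/kg
[CO3²⁻] = α₂·DIC; α₂ = 0.02929, so [CO3²⁻] = 0.02929 × 2.797 = 0.0819 mmol/kg

[CO3²⁻] = 0.0819 mmol/kg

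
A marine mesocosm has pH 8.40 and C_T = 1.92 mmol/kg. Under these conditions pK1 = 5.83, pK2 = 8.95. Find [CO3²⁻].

α₂ = 1 / (1 + [H⁺]/K2 + [H⁺]²/(K1K2)) = 1 / (1 + 10^+0.55 + 10^-2.02)
   = 1 / (1 + 3.5481 + 0.0095499) = 1/4.5577 = 0.2194
[CO3²⁻] = α₂ × DIC = 0.2194 × 1.92 = 0.421 mmol/kg

[CO3²⁻] = 0.421 mmol/kg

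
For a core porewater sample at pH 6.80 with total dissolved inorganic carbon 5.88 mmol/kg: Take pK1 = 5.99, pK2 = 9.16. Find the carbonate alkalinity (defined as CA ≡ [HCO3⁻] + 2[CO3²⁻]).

CA = 5.12 mmol/kg

CA = [HCO3⁻] + 2[CO3²⁻] = (α₁ + 2α₂)·DIC
At pH 6.80: [H⁺]/K1 = 10^-0.81 = 0.15488, K2/[H⁺] = 10^-2.36 = 0.0043652
α₁ = 1/(1 + 0.15488 + 0.0043652) = 1/1.1592 = 0.8626; α₂ = α₁·K2/[H⁺] = 0.003766
α₁ + 2α₂ = 0.8702
CA = 0.8702 × 5.88 = 5.12 mmol/kg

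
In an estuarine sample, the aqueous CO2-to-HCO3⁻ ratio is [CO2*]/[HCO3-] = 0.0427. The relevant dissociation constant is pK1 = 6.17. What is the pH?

pH = 7.54

From K1 = [H⁺][HCO3-]/[CO2*]:  pH = pK1 − log₁₀([CO2*]/[HCO3-])
log₁₀(0.0427) = -1.370
pH = 6.17 − (-1.370) = 7.54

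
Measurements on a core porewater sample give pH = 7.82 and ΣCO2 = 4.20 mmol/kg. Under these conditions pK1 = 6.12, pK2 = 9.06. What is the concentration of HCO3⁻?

α₁ = 1 / (1 + [H⁺]/K1 + K2/[H⁺]) = 1 / (1 + 10^-1.70 + 10^-1.24)
   = 1 / (1 + 0.019953 + 0.057544) = 1/1.0775 = 0.9281
[HCO3⁻] = α₁ × DIC = 0.9281 × 4.20 = 3.90 mmol/kg

[HCO3⁻] = 3.90 mmol/kg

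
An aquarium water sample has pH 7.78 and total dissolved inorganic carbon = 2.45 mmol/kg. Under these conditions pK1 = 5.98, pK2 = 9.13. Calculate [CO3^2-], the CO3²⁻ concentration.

[CO3²⁻] = 0.103 mmol/kg

α₂ = 1 / (1 + [H⁺]/K2 + [H⁺]²/(K1K2)) = 1 / (1 + 10^+1.35 + 10^-0.45)
   = 1 / (1 + 22.387 + 0.35481) = 1/23.742 = 0.04212
[CO3²⁻] = α₂ × DIC = 0.04212 × 2.45 = 0.103 mmol/kg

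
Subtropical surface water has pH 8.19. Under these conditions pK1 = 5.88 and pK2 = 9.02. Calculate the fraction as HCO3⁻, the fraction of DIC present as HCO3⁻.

α₁ = 0.867

α₁ = 1 / (1 + [H⁺]/K1 + K2/[H⁺]) = 1 / (1 + 10^-2.31 + 10^-0.83)
   = 1 / (1 + 0.0048978 + 0.14791) = 1/1.1528 = 0.8674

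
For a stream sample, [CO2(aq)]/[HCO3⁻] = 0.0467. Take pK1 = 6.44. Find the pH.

pH = 7.77

From K1 = [H⁺][HCO3⁻]/[CO2(aq)]:  pH = pK1 − log₁₀([CO2(aq)]/[HCO3⁻])
log₁₀(0.0467) = -1.331
pH = 6.44 − (-1.331) = 7.77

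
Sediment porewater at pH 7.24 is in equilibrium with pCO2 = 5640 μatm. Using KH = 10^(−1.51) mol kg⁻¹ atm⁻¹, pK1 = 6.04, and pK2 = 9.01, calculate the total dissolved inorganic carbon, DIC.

DIC = 2.98 mmol/kg

[CO2*] = KH · pCO2 = 10^(−1.51) × 5640×10^-6 = 1.743×10^-4 mol/kg
α₀ = 1/(1 + K1/[H⁺] + K1K2/[H⁺]²) = 1/(1 + 10^+1.20 + 10^-0.57) = 0.05842
DIC = [CO2*]/α₀ = 1.743×10^-4 / 0.05842 = 2.98 mmol/kg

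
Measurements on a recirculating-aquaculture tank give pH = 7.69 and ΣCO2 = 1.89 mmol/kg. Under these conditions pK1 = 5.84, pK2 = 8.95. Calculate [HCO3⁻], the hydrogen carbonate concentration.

α₁ = 1 / (1 + [H⁺]/K1 + K2/[H⁺]) = 1 / (1 + 10^-1.85 + 10^-1.26)
   = 1 / (1 + 0.014125 + 0.054954) = 1/1.0691 = 0.9354
[HCO3⁻] = α₁ × DIC = 0.9354 × 1.89 = 1.77 mmol/kg

[HCO3⁻] = 1.77 mmol/kg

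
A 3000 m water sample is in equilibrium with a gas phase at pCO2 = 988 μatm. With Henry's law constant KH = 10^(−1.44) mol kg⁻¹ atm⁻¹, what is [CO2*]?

KH = 10^(−1.44) = 3.631×10^-2 mol kg⁻¹ atm⁻¹
[CO2*] = KH · pCO2 = 3.631×10^-2 × 988×10^-6 atm = 3.59×10^-5 mol/kg

[CO2*] = 35.9 μmol/kg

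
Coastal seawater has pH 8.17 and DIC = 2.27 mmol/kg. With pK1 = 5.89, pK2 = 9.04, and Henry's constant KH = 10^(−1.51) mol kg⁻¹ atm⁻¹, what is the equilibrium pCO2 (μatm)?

pCO2 = 338 μatm

α₀ = 1 / (1 + K1/[H⁺] + K1K2/[H⁺]²) = 1 / (1 + 10^+2.28 + 10^+1.41)
   = 1 / (1 + 190.55 + 25.704) = 1/217.25 = 0.004603
[CO2*] = α₀ × DIC = 0.004603 × 2.27 = 0.01045 mmol/kg = 10.45 μmol/kg
pCO2 = [CO2*]/KH = 1.045×10^-5 / 3.090×10^-2 = 338 μatm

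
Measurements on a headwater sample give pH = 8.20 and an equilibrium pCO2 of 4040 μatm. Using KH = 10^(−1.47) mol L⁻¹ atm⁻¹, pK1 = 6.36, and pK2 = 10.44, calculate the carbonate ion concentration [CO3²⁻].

[CO2*] = KH · pCO2 = 10^(−1.47) × 4040×10^-6 = 1.369×10^-4 mol/L
α₀ = 1/(1 + K1/[H⁺] + K1K2/[H⁺]²) = 1/(1 + 10^+1.84 + 10^-0.40) = 0.01417
DIC = [CO2*]/α₀ = 1.369×10^-4 / 0.01417 = 9.662 mmol/L
[CO3²⁻] = α₂·DIC; α₂ = 0.005640, so [CO3²⁻] = 0.005640 × 9.662 = 0.0545 mmol/L

[CO3²⁻] = 0.0545 mmol/L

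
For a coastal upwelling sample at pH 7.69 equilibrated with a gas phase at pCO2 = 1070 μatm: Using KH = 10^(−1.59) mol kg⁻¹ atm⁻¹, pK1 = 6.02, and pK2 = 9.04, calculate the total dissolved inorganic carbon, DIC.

[CO2*] = KH · pCO2 = 10^(−1.59) × 1070×10^-6 = 2.750×10^-5 mol/kg
α₀ = 1/(1 + K1/[H⁺] + K1K2/[H⁺]²) = 1/(1 + 10^+1.67 + 10^+0.32) = 0.02006
DIC = [CO2*]/α₀ = 2.750×10^-5 / 0.02006 = 1.37 mmol/kg

DIC = 1.37 mmol/kg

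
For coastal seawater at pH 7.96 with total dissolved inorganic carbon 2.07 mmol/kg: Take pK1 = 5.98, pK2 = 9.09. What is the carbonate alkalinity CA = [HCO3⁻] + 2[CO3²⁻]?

CA = 2.19 mmol/kg

CA = [HCO3⁻] + 2[CO3²⁻] = (α₁ + 2α₂)·DIC
At pH 7.96: [H⁺]/K1 = 10^-1.98 = 0.010471, K2/[H⁺] = 10^-1.13 = 0.074131
α₁ = 1/(1 + 0.010471 + 0.074131) = 1/1.0846 = 0.9220; α₂ = α₁·K2/[H⁺] = 0.06835
α₁ + 2α₂ = 1.0587
CA = 1.0587 × 2.07 = 2.19 mmol/kg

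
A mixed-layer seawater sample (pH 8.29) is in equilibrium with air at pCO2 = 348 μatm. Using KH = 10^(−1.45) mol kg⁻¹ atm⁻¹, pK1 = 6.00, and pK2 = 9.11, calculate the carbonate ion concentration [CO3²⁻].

[CO2*] = KH · pCO2 = 10^(−1.45) × 348×10^-6 = 1.235×10^-5 mol/kg
α₀ = 1/(1 + K1/[H⁺] + K1K2/[H⁺]²) = 1/(1 + 10^+2.29 + 10^+1.47) = 0.004435
DIC = [CO2*]/α₀ = 1.235×10^-5 / 0.004435 = 2.784 mmol/kg
[CO3²⁻] = α₂·DIC; α₂ = 0.1309, so [CO3²⁻] = 0.1309 × 2.784 = 0.364 mmol/kg

[CO3²⁻] = 0.364 mmol/kg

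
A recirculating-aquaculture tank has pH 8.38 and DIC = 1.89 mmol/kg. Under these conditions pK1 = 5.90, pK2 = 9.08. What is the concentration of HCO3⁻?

α₁ = 1 / (1 + [H⁺]/K1 + K2/[H⁺]) = 1 / (1 + 10^-2.48 + 10^-0.70)
   = 1 / (1 + 0.0033113 + 0.19953) = 1/1.2028 = 0.8314
[HCO3⁻] = α₁ × DIC = 0.8314 × 1.89 = 1.57 mmol/kg

[HCO3⁻] = 1.57 mmol/kg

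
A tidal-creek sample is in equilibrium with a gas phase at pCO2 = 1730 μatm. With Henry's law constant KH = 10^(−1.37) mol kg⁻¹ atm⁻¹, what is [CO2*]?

[CO2*] = 73.8 μmol/kg

KH = 10^(−1.37) = 4.266×10^-2 mol kg⁻¹ atm⁻¹
[CO2*] = KH · pCO2 = 4.266×10^-2 × 1730×10^-6 atm = 7.38×10^-5 mol/kg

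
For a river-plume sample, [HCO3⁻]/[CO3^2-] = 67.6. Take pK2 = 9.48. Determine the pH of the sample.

pH = 7.65

From K2 = [H⁺][CO3^2-]/[HCO3⁻]:  pH = pK2 − log₁₀([HCO3⁻]/[CO3^2-])
log₁₀(67.6) = +1.830
pH = 9.48 − (+1.830) = 7.65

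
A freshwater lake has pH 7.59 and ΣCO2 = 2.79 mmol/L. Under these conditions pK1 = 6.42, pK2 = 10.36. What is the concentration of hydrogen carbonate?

α₁ = 1 / (1 + [H⁺]/K1 + K2/[H⁺]) = 1 / (1 + 10^-1.17 + 10^-2.77)
   = 1 / (1 + 0.067608 + 0.0016982) = 1/1.0693 = 0.9352
[HCO3⁻] = α₁ × DIC = 0.9352 × 2.79 = 2.61 mmol/L

[HCO3⁻] = 2.61 mmol/L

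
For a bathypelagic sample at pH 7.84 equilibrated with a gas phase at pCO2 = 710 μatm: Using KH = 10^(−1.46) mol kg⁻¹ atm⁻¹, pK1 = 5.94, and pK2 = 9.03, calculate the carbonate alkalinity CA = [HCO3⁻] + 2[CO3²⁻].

[CO2*] = KH · pCO2 = 10^(−1.46) × 710×10^-6 = 2.462×10^-5 mol/kg
α₀ = 1/(1 + K1/[H⁺] + K1K2/[H⁺]²) = 1/(1 + 10^+1.90 + 10^+0.71) = 0.01169
DIC = [CO2*]/α₀ = 2.462×10^-5 / 0.01169 = 2.106 mmol/kg
CA = (α₁ + 2α₂)·DIC = (0.9284 + 2×0.05994) × 2.106 = 2.21 mmol/kg

CA = 2.21 mmol/kg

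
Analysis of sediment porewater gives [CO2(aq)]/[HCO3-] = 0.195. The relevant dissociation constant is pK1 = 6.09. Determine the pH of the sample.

pH = 6.80

From K1 = [H⁺][HCO3-]/[CO2(aq)]:  pH = pK1 − log₁₀([CO2(aq)]/[HCO3-])
log₁₀(0.195) = -0.710
pH = 6.09 − (-0.710) = 6.80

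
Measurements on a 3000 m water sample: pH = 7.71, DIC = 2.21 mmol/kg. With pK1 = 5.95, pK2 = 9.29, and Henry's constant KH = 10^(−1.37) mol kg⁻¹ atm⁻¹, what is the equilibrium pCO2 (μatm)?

pCO2 = 863 μatm

α₀ = 1 / (1 + K1/[H⁺] + K1K2/[H⁺]²) = 1 / (1 + 10^+1.76 + 10^+0.18)
   = 1 / (1 + 57.544 + 1.5136) = 1/60.058 = 0.01665
[CO2*] = α₀ × DIC = 0.01665 × 2.21 = 0.03680 mmol/kg
pCO2 = [CO2*]/KH = 3.680×10^-5 / 4.266×10^-2 = 863 μatm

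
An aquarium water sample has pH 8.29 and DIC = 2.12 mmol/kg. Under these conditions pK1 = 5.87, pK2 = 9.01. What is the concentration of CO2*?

[CO2*] = 6.75 μmol/kg

α₀ = 1 / (1 + K1/[H⁺] + K1K2/[H⁺]²) = 1 / (1 + 10^+2.42 + 10^+1.70)
   = 1 / (1 + 263.03 + 50.119) = 1/314.15 = 0.003183
[CO2*] = α₀ × DIC = 0.003183 × 2.12 = 0.00675 mmol/kg = 6.75 μmol/kg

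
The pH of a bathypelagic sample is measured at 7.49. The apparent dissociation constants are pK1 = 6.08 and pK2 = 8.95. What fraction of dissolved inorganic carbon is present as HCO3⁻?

α₁ = 1 / (1 + [H⁺]/K1 + K2/[H⁺]) = 1 / (1 + 10^-1.41 + 10^-1.46)
   = 1 / (1 + 0.038905 + 0.034674) = 1/1.0736 = 0.9315

α₁ = 0.931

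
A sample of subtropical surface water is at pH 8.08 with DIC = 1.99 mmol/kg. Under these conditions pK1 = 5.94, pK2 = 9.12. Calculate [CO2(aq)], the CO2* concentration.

α₀ = 1 / (1 + K1/[H⁺] + K1K2/[H⁺]²) = 1 / (1 + 10^+2.14 + 10^+1.10)
   = 1 / (1 + 138.04 + 12.589) = 1/151.63 = 0.006595
[CO2*] = α₀ × DIC = 0.006595 × 1.99 = 0.0131 mmol/kg = 13.1 μmol/kg

[CO2*] = 13.1 μmol/kg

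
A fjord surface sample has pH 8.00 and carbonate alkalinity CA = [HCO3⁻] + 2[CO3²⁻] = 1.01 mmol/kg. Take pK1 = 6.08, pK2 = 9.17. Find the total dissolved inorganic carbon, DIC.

DIC = 0.961 mmol/kg

CA = [HCO3⁻] + 2[CO3²⁻] = (α₁ + 2α₂)·DIC
At pH 8.00: [H⁺]/K1 = 10^-1.92 = 0.012023, K2/[H⁺] = 10^-1.17 = 0.067608
α₁ = 1/(1 + 0.012023 + 0.067608) = 1/1.0796 = 0.9262; α₂ = α₁·K2/[H⁺] = 0.06262
α₁ + 2α₂ = 1.0515
DIC = CA / (α₁ + 2α₂) = 1.01 / 1.0515 = 0.961 mmol/kg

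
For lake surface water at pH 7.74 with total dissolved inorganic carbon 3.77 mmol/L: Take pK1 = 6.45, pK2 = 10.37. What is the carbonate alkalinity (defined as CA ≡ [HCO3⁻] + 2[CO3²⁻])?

CA = [HCO3⁻] + 2[CO3²⁻] = (α₁ + 2α₂)·DIC
At pH 7.74: [H⁺]/K1 = 10^-1.29 = 0.051286, K2/[H⁺] = 10^-2.63 = 0.0023442
α₁ = 1/(1 + 0.051286 + 0.0023442) = 1/1.0536 = 0.9491; α₂ = α₁·K2/[H⁺] = 0.002225
α₁ + 2α₂ = 0.9535
CA = 0.9535 × 3.77 = 3.59 mmol/L

CA = 3.59 mmol/L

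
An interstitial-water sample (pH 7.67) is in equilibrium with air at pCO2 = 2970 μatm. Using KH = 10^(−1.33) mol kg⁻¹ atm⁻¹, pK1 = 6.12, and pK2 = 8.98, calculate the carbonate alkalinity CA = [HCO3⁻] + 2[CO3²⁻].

CA = 5.41 mmol/kg

[CO2*] = KH · pCO2 = 10^(−1.33) × 2970×10^-6 = 1.389×10^-4 mol/kg
α₀ = 1/(1 + K1/[H⁺] + K1K2/[H⁺]²) = 1/(1 + 10^+1.55 + 10^+0.24) = 0.02616
DIC = [CO2*]/α₀ = 1.389×10^-4 / 0.02616 = 5.309 mmol/kg
CA = (α₁ + 2α₂)·DIC = (0.9284 + 2×0.04547) × 5.309 = 5.41 mmol/kg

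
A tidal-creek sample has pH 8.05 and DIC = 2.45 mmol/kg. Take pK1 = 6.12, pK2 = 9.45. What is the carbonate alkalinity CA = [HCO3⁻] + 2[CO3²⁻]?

CA = [HCO3⁻] + 2[CO3²⁻] = (α₁ + 2α₂)·DIC
At pH 8.05: [H⁺]/K1 = 10^-1.93 = 0.011749, K2/[H⁺] = 10^-1.40 = 0.039811
α₁ = 1/(1 + 0.011749 + 0.039811) = 1/1.0516 = 0.9510; α₂ = α₁·K2/[H⁺] = 0.03786
α₁ + 2α₂ = 1.0267
CA = 1.0267 × 2.45 = 2.52 mmol/kg

CA = 2.52 mmol/kg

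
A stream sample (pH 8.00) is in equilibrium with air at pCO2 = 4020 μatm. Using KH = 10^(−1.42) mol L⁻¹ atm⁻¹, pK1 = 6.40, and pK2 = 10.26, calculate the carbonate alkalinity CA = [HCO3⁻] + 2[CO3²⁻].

[CO2*] = KH · pCO2 = 10^(−1.42) × 4020×10^-6 = 1.528×10^-4 mol/L
α₀ = 1/(1 + K1/[H⁺] + K1K2/[H⁺]²) = 1/(1 + 10^+1.60 + 10^-0.66) = 0.02437
DIC = [CO2*]/α₀ = 1.528×10^-4 / 0.02437 = 6.271 mmol/L
CA = (α₁ + 2α₂)·DIC = (0.9703 + 2×0.005332) × 6.271 = 6.15 mmol/L

CA = 6.15 mmol/L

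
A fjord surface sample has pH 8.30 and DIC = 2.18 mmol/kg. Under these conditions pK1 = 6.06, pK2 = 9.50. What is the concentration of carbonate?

[CO3²⁻] = 0.129 mmol/kg

α₂ = 1 / (1 + [H⁺]/K2 + [H⁺]²/(K1K2)) = 1 / (1 + 10^+1.20 + 10^-1.04)
   = 1 / (1 + 15.849 + 0.091201) = 1/16.940 = 0.05903
[CO3²⁻] = α₂ × DIC = 0.05903 × 2.18 = 0.129 mmol/kg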